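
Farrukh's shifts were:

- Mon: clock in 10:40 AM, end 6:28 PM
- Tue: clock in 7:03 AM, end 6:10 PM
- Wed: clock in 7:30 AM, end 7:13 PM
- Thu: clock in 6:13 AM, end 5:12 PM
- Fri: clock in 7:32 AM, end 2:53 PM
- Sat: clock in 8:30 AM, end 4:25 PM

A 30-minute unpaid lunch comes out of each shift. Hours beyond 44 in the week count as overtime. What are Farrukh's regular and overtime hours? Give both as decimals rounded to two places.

Mon: 10:40 AM–6:28 PM = 7 h 48 min; less 30 min break → 7 h 18 min
Tue: 7:03 AM–6:10 PM = 11 h 7 min; less 30 min break → 10 h 37 min
Wed: 7:30 AM–7:13 PM = 11 h 43 min; less 30 min break → 11 h 13 min
Thu: 6:13 AM–5:12 PM = 10 h 59 min; less 30 min break → 10 h 29 min
Fri: 7:32 AM–2:53 PM = 7 h 21 min; less 30 min break → 6 h 51 min
Sat: 8:30 AM–4:25 PM = 7 h 55 min; less 30 min break → 7 h 25 min
Total worked: 53 h 53 min = 53.88 h.
Threshold 44 h → overtime 9 h 53 min, regular 44 h 0 min.

Regular 44.00 hours, overtime 9.88 hours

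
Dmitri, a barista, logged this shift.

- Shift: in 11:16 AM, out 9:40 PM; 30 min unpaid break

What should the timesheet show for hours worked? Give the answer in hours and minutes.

9 h 54 min

Shift: 11:16 AM–9:40 PM = 10 h 24 min; less 30 min break → 9 h 54 min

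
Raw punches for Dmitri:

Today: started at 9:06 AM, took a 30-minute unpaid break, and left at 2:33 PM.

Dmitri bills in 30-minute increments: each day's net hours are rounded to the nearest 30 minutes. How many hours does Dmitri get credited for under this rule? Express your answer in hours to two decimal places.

Today: 9:06 AM–2:33 PM = 5 h 27 min − 30 min = 4 h 57 min → rounds to 5 h 0 min

5.00 hours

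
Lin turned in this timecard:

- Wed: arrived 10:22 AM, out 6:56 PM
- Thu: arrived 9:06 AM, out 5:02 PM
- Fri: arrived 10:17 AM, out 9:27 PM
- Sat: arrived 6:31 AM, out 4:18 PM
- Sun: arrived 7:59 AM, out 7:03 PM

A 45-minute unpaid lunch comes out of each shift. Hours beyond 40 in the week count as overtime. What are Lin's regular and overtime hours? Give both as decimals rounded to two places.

Wed: 10:22 AM–6:56 PM = 8 h 34 min; less 45 min break → 7 h 49 min
Thu: 9:06 AM–5:02 PM = 7 h 56 min; less 45 min break → 7 h 11 min
Fri: 10:17 AM–9:27 PM = 11 h 10 min; less 45 min break → 10 h 25 min
Sat: 6:31 AM–4:18 PM = 9 h 47 min; less 45 min break → 9 h 2 min
Sun: 7:59 AM–7:03 PM = 11 h 4 min; less 45 min break → 10 h 19 min
Total worked: 44 h 46 min = 44.77 h.
Threshold 40 h → overtime 4 h 46 min, regular 40 h 0 min.

Regular 40.00 hours, overtime 4.77 hours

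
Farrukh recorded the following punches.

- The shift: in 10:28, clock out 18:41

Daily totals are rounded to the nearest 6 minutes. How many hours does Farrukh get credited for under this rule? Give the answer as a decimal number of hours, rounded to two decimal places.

8.20 hours

The shift: 10:28–18:41 = 8 h 13 min → rounds to 8 h 12 min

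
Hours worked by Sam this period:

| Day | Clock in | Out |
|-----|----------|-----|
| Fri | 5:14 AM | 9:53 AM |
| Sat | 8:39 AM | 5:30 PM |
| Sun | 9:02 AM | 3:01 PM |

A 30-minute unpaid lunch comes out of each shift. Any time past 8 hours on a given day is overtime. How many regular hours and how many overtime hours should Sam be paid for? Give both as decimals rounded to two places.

Regular 17.63 hours, overtime 0.35 hours

Fri: 5:14 AM–9:53 AM = 4 h 39 min; less 30 min break → 4 h 9 min
Sat: 8:39 AM–5:30 PM = 8 h 51 min; less 30 min break → 8 h 21 min
Sun: 9:02 AM–3:01 PM = 5 h 59 min; less 30 min break → 5 h 29 min
Fri reg 4 h 9 min / OT 0 h 0 min; Sat reg 8 h 0 min / OT 0 h 21 min; Sun reg 5 h 29 min / OT 0 h 0 min.
Totals: regular 17 h 38 min, overtime 0 h 21 min.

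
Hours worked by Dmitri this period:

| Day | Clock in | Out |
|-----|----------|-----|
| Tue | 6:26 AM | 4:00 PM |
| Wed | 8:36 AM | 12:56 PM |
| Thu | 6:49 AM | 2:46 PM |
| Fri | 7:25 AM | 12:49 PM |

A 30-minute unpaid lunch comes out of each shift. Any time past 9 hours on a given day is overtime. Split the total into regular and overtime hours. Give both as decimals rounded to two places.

Regular 25.18 hours, overtime 0.07 hours

Tue: 6:26 AM–4:00 PM = 9 h 34 min; less 30 min break → 9 h 4 min
Wed: 8:36 AM–12:56 PM = 4 h 20 min; less 30 min break → 3 h 50 min
Thu: 6:49 AM–2:46 PM = 7 h 57 min; less 30 min break → 7 h 27 min
Fri: 7:25 AM–12:49 PM = 5 h 24 min; less 30 min break → 4 h 54 min
Tue reg 9 h 0 min / OT 0 h 4 min; Wed reg 3 h 50 min / OT 0 h 0 min; Thu reg 7 h 27 min / OT 0 h 0 min; Fri reg 4 h 54 min / OT 0 h 0 min.
Totals: regular 25 h 11 min, overtime 0 h 4 min.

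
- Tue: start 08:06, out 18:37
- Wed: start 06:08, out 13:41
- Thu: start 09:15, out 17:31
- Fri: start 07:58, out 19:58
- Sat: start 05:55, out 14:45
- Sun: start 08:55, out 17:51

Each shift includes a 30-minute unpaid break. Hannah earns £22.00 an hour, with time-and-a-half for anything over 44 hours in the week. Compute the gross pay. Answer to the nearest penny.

£1268.30

Tue: 08:06–18:37 = 10 h 31 min; less 30 min break → 10 h 1 min
Wed: 06:08–13:41 = 7 h 33 min; less 30 min break → 7 h 3 min
Thu: 09:15–17:31 = 8 h 16 min; less 30 min break → 7 h 46 min
Fri: 07:58–19:58 = 12 h 0 min; less 30 min break → 11 h 30 min
Sat: 05:55–14:45 = 8 h 50 min; less 30 min break → 8 h 20 min
Sun: 08:55–17:51 = 8 h 56 min; less 30 min break → 8 h 26 min
Total worked: 53 h 6 min = 3186 min.
Regular 44 h 0 min = 2640 min at £22.00/h; overtime 9 h 6 min = 546 min at £33.00/h.
Pay = (2640 × £22.00 + 546 × £33.00) ÷ 60 = £1268.30.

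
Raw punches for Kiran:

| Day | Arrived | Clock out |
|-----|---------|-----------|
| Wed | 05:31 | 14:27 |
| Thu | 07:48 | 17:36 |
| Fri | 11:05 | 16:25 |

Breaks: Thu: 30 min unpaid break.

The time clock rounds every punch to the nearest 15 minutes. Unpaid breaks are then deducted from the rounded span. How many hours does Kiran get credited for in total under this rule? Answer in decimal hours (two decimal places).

Wed: in 05:31→05:30, out 14:27→14:30; 9 h 0 min
Thu: in 07:48→07:45, out 17:36→17:30; 9 h 45 min − 30 min = 9 h 15 min
Fri: in 11:05→11:00, out 16:25→16:30; 5 h 30 min
Total credited: 23 h 45 min.

23.75 hours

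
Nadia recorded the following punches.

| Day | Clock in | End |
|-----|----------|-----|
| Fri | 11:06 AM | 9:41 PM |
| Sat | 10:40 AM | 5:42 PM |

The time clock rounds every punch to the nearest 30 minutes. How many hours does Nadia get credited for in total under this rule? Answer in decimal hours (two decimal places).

Fri: in 11:06 AM→11:00 AM, out 9:41 PM→9:30 PM; 10 h 30 min
Sat: in 10:40 AM→10:30 AM, out 5:42 PM→5:30 PM; 7 h 0 min
Total credited: 17 h 30 min.

17.50 hours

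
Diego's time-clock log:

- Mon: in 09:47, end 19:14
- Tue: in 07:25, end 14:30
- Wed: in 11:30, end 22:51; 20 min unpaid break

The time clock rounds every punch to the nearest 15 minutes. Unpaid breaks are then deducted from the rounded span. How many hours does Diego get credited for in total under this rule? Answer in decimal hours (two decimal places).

Mon: in 09:47→09:45, out 19:14→19:15; 9 h 30 min
Tue: in 07:25→07:30, out 14:30→14:30; 7 h 0 min
Wed: in 11:30→11:30, out 22:51→22:45; 11 h 15 min − 20 min = 10 h 55 min
Total credited: 27 h 25 min.

27.42 hours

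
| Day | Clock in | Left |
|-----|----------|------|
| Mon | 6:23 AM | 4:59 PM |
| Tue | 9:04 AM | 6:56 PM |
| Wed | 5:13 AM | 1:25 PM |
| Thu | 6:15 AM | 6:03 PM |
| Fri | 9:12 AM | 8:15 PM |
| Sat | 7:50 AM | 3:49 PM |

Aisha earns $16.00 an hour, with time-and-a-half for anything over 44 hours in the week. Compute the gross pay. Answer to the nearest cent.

Mon: 6:23 AM–4:59 PM = 10 h 36 min
Tue: 9:04 AM–6:56 PM = 9 h 52 min
Wed: 5:13 AM–1:25 PM = 8 h 12 min
Thu: 6:15 AM–6:03 PM = 11 h 48 min
Fri: 9:12 AM–8:15 PM = 11 h 3 min
Sat: 7:50 AM–3:49 PM = 7 h 59 min
Total worked: 59 h 30 min = 3570 min.
Regular 44 h 0 min = 2640 min at $16.00/h; overtime 15 h 30 min = 930 min at $24.00/h.
Pay = (2640 × $16.00 + 930 × $24.00) ÷ 60 = $1076.00.

$1076.00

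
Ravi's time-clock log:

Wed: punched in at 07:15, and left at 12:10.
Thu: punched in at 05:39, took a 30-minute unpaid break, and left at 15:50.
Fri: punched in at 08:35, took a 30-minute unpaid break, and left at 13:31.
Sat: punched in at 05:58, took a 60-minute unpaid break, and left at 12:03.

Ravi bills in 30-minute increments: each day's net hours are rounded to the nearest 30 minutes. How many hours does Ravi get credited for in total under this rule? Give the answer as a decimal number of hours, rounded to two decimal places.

Wed: 07:15–12:10 = 4 h 55 min → rounds to 5 h 0 min
Thu: 05:39–15:50 = 10 h 11 min − 30 min = 9 h 41 min → rounds to 9 h 30 min
Fri: 08:35–13:31 = 4 h 56 min − 30 min = 4 h 26 min → rounds to 4 h 30 min
Sat: 05:58–12:03 = 6 h 5 min − 60 min = 5 h 5 min → rounds to 5 h 0 min
Total credited: 24 h 0 min.

24.00 hours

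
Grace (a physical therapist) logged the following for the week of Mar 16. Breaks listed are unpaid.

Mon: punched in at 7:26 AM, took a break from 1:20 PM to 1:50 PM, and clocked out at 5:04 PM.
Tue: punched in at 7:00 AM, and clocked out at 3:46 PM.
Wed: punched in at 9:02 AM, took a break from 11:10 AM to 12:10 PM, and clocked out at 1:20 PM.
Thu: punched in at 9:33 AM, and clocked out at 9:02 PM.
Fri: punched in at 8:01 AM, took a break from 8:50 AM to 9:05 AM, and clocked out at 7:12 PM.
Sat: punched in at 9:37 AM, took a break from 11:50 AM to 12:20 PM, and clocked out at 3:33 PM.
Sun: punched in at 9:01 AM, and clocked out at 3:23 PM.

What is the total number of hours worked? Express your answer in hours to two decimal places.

Mon: 7:26 AM–5:04 PM = 9 h 38 min; less 30 min break → 9 h 8 min
Tue: 7:00 AM–3:46 PM = 8 h 46 min
Wed: 9:02 AM–1:20 PM = 4 h 18 min; less 60 min break → 3 h 18 min
Thu: 9:33 AM–9:02 PM = 11 h 29 min
Fri: 8:01 AM–7:12 PM = 11 h 11 min; less 15 min break → 10 h 56 min
Sat: 9:37 AM–3:33 PM = 5 h 56 min; less 30 min break → 5 h 26 min
Sun: 9:01 AM–3:23 PM = 6 h 22 min
Total: 9 h 8 min + 8 h 46 min + 3 h 18 min + 11 h 29 min + 10 h 56 min + 5 h 26 min + 6 h 22 min = 55 h 25 min.

55.42 hours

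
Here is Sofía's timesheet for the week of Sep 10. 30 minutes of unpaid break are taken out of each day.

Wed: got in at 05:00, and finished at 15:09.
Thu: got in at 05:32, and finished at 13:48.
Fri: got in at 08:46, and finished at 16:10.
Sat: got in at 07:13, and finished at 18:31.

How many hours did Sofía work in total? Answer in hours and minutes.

Wed: 05:00–15:09 = 10 h 9 min; less 30 min break → 9 h 39 min
Thu: 05:32–13:48 = 8 h 16 min; less 30 min break → 7 h 46 min
Fri: 08:46–16:10 = 7 h 24 min; less 30 min break → 6 h 54 min
Sat: 07:13–18:31 = 11 h 18 min; less 30 min break → 10 h 48 min
Total: 9 h 39 min + 7 h 46 min + 6 h 54 min + 10 h 48 min = 35 h 7 min.

35 h 7 min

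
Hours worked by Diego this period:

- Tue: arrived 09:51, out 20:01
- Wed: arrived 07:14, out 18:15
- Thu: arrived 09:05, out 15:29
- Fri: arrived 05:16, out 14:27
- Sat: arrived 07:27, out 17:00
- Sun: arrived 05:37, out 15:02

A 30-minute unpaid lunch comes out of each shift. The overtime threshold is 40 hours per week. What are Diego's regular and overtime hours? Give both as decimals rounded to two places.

Regular 40.00 hours, overtime 12.73 hours

Tue: 09:51–20:01 = 10 h 10 min; less 30 min break → 9 h 40 min
Wed: 07:14–18:15 = 11 h 1 min; less 30 min break → 10 h 31 min
Thu: 09:05–15:29 = 6 h 24 min; less 30 min break → 5 h 54 min
Fri: 05:16–14:27 = 9 h 11 min; less 30 min break → 8 h 41 min
Sat: 07:27–17:00 = 9 h 33 min; less 30 min break → 9 h 3 min
Sun: 05:37–15:02 = 9 h 25 min; less 30 min break → 8 h 55 min
Total worked: 52 h 44 min = 52.73 h.
Threshold 40 h → overtime 12 h 44 min, regular 40 h 0 min.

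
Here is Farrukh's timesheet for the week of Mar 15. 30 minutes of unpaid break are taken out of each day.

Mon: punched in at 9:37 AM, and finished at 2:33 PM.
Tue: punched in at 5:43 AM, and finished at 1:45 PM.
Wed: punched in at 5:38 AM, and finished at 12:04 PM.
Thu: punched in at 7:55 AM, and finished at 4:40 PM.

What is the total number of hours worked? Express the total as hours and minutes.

26 h 9 min

Mon: 9:37 AM–2:33 PM = 4 h 56 min; less 30 min break → 4 h 26 min
Tue: 5:43 AM–1:45 PM = 8 h 2 min; less 30 min break → 7 h 32 min
Wed: 5:38 AM–12:04 PM = 6 h 26 min; less 30 min break → 5 h 56 min
Thu: 7:55 AM–4:40 PM = 8 h 45 min; less 30 min break → 8 h 15 min
Total: 4 h 26 min + 7 h 32 min + 5 h 56 min + 8 h 15 min = 26 h 9 min.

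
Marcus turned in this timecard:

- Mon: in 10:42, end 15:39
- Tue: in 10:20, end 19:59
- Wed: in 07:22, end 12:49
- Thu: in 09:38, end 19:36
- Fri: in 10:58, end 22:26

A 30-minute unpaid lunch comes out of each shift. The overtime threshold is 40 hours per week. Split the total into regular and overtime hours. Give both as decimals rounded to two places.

Mon: 10:42–15:39 = 4 h 57 min; less 30 min break → 4 h 27 min
Tue: 10:20–19:59 = 9 h 39 min; less 30 min break → 9 h 9 min
Wed: 07:22–12:49 = 5 h 27 min; less 30 min break → 4 h 57 min
Thu: 09:38–19:36 = 9 h 58 min; less 30 min break → 9 h 28 min
Fri: 10:58–22:26 = 11 h 28 min; less 30 min break → 10 h 58 min
Total worked: 38 h 59 min = 38.98 h.
Threshold 40 h → overtime 0 h 0 min, regular 38 h 59 min.

Regular 38.98 hours, overtime 0.00 hours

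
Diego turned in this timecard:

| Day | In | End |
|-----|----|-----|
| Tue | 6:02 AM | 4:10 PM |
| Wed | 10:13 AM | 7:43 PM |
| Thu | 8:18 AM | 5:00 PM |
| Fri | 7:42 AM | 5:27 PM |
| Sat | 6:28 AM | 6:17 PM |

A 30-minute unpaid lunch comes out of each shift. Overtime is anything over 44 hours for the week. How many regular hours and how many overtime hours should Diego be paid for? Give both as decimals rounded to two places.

Tue: 6:02 AM–4:10 PM = 10 h 8 min; less 30 min break → 9 h 38 min
Wed: 10:13 AM–7:43 PM = 9 h 30 min; less 30 min break → 9 h 0 min
Thu: 8:18 AM–5:00 PM = 8 h 42 min; less 30 min break → 8 h 12 min
Fri: 7:42 AM–5:27 PM = 9 h 45 min; less 30 min break → 9 h 15 min
Sat: 6:28 AM–6:17 PM = 11 h 49 min; less 30 min break → 11 h 19 min
Total worked: 47 h 24 min = 47.40 h.
Threshold 44 h → overtime 3 h 24 min, regular 44 h 0 min.

Regular 44.00 hours, overtime 3.40 hours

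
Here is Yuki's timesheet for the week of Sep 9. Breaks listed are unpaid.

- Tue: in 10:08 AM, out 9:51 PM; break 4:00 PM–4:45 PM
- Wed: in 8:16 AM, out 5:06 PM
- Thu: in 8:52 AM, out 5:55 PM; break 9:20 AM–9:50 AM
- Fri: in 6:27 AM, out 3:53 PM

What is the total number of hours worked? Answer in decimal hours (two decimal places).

Tue: 10:08 AM–9:51 PM = 11 h 43 min; less 45 min break → 10 h 58 min
Wed: 8:16 AM–5:06 PM = 8 h 50 min
Thu: 8:52 AM–5:55 PM = 9 h 3 min; less 30 min break → 8 h 33 min
Fri: 6:27 AM–3:53 PM = 9 h 26 min
Total: 10 h 58 min + 8 h 50 min + 8 h 33 min + 9 h 26 min = 37 h 47 min.

37.78 hours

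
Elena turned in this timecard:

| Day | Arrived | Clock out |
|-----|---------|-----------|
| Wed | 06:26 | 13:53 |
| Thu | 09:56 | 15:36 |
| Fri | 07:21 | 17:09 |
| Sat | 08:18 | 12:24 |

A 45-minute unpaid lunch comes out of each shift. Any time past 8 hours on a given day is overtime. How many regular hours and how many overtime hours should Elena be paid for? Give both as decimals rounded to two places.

Wed: 06:26–13:53 = 7 h 27 min; less 45 min break → 6 h 42 min
Thu: 09:56–15:36 = 5 h 40 min; less 45 min break → 4 h 55 min
Fri: 07:21–17:09 = 9 h 48 min; less 45 min break → 9 h 3 min
Sat: 08:18–12:24 = 4 h 6 min; less 45 min break → 3 h 21 min
Wed reg 6 h 42 min / OT 0 h 0 min; Thu reg 4 h 55 min / OT 0 h 0 min; Fri reg 8 h 0 min / OT 1 h 3 min; Sat reg 3 h 21 min / OT 0 h 0 min.
Totals: regular 22 h 58 min, overtime 1 h 3 min.

Regular 22.97 hours, overtime 1.05 hours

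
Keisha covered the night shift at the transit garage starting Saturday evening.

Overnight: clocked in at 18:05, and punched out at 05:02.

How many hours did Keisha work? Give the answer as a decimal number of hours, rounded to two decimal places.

Overnight: 18:05 → midnight = 5 h 55 min; midnight → 05:02 = 5 h 2 min; span 10 h 57 min

10.95 hours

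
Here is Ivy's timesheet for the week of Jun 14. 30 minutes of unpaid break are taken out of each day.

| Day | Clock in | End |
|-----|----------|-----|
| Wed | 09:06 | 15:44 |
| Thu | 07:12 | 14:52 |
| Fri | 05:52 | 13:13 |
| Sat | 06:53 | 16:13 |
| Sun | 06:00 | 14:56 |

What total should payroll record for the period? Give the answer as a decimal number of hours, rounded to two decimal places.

37.42 hours

Wed: 09:06–15:44 = 6 h 38 min; less 30 min break → 6 h 8 min
Thu: 07:12–14:52 = 7 h 40 min; less 30 min break → 7 h 10 min
Fri: 05:52–13:13 = 7 h 21 min; less 30 min break → 6 h 51 min
Sat: 06:53–16:13 = 9 h 20 min; less 30 min break → 8 h 50 min
Sun: 06:00–14:56 = 8 h 56 min; less 30 min break → 8 h 26 min
Total: 6 h 8 min + 7 h 10 min + 6 h 51 min + 8 h 50 min + 8 h 26 min = 37 h 25 min.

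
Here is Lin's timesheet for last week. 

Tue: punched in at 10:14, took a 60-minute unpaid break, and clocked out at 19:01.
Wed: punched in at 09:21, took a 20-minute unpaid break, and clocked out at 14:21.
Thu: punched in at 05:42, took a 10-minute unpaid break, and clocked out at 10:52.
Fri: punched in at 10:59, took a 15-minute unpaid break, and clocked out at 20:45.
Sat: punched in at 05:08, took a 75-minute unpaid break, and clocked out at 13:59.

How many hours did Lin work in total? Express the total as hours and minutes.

Tue: 10:14–19:01 = 8 h 47 min; less 60 min break → 7 h 47 min
Wed: 09:21–14:21 = 5 h 0 min; less 20 min break → 4 h 40 min
Thu: 05:42–10:52 = 5 h 10 min; less 10 min break → 5 h 0 min
Fri: 10:59–20:45 = 9 h 46 min; less 15 min break → 9 h 31 min
Sat: 05:08–13:59 = 8 h 51 min; less 75 min break → 7 h 36 min
Total: 7 h 47 min + 4 h 40 min + 5 h 0 min + 9 h 31 min + 7 h 36 min = 34 h 34 min.

34 h 34 min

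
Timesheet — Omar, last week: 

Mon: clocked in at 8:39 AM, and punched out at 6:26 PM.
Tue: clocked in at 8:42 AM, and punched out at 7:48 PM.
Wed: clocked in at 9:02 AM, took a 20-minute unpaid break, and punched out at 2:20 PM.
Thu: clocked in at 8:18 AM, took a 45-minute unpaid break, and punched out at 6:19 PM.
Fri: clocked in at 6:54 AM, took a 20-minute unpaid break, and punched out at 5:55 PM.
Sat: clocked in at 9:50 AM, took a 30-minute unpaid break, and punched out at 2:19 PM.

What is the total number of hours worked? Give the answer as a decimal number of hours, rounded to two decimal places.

Mon: 8:39 AM–6:26 PM = 9 h 47 min
Tue: 8:42 AM–7:48 PM = 11 h 6 min
Wed: 9:02 AM–2:20 PM = 5 h 18 min; less 20 min break → 4 h 58 min
Thu: 8:18 AM–6:19 PM = 10 h 1 min; less 45 min break → 9 h 16 min
Fri: 6:54 AM–5:55 PM = 11 h 1 min; less 20 min break → 10 h 41 min
Sat: 9:50 AM–2:19 PM = 4 h 29 min; less 30 min break → 3 h 59 min
Total: 9 h 47 min + 11 h 6 min + 4 h 58 min + 9 h 16 min + 10 h 41 min + 3 h 59 min = 49 h 47 min.

49.78 hours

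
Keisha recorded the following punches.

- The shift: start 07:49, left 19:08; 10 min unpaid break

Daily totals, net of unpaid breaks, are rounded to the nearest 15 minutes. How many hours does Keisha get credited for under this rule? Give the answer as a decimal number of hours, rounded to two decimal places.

11.25 hours

The shift: 07:49–19:08 = 11 h 19 min − 10 min = 11 h 9 min → rounds to 11 h 15 min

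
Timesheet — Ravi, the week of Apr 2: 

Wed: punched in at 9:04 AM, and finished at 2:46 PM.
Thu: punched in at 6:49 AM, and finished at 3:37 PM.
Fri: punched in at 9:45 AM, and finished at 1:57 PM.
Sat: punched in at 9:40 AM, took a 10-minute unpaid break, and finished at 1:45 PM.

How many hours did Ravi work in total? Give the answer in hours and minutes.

Wed: 9:04 AM–2:46 PM = 5 h 42 min
Thu: 6:49 AM–3:37 PM = 8 h 48 min
Fri: 9:45 AM–1:57 PM = 4 h 12 min
Sat: 9:40 AM–1:45 PM = 4 h 5 min; less 10 min break → 3 h 55 min
Total: 5 h 42 min + 8 h 48 min + 4 h 12 min + 3 h 55 min = 22 h 37 min.

22 h 37 min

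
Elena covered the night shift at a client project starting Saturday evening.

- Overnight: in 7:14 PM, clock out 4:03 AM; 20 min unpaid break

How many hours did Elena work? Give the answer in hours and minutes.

Overnight: 7:14 PM → midnight = 4 h 46 min; midnight → 4:03 AM = 4 h 3 min; span 8 h 49 min; less 20 min break → 8 h 29 min

8 h 29 min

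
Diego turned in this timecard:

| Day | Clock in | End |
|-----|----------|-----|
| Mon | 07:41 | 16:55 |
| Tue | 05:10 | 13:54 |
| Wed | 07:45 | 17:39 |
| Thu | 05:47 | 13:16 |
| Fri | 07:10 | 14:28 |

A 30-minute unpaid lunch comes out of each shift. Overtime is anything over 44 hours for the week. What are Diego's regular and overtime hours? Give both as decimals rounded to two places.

Regular 40.15 hours, overtime 0.00 hours

Mon: 07:41–16:55 = 9 h 14 min; less 30 min break → 8 h 44 min
Tue: 05:10–13:54 = 8 h 44 min; less 30 min break → 8 h 14 min
Wed: 07:45–17:39 = 9 h 54 min; less 30 min break → 9 h 24 min
Thu: 05:47–13:16 = 7 h 29 min; less 30 min break → 6 h 59 min
Fri: 07:10–14:28 = 7 h 18 min; less 30 min break → 6 h 48 min
Total worked: 40 h 9 min = 40.15 h.
Threshold 44 h → overtime 0 h 0 min, regular 40 h 9 min.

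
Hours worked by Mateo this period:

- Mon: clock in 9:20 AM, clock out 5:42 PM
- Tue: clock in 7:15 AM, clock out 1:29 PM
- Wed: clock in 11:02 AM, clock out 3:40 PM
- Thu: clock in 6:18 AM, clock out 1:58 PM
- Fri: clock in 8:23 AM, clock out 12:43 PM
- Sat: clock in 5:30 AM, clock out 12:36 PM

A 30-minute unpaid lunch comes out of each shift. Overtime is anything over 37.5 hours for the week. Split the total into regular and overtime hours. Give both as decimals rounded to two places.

Mon: 9:20 AM–5:42 PM = 8 h 22 min; less 30 min break → 7 h 52 min
Tue: 7:15 AM–1:29 PM = 6 h 14 min; less 30 min break → 5 h 44 min
Wed: 11:02 AM–3:40 PM = 4 h 38 min; less 30 min break → 4 h 8 min
Thu: 6:18 AM–1:58 PM = 7 h 40 min; less 30 min break → 7 h 10 min
Fri: 8:23 AM–12:43 PM = 4 h 20 min; less 30 min break → 3 h 50 min
Sat: 5:30 AM–12:36 PM = 7 h 6 min; less 30 min break → 6 h 36 min
Total worked: 35 h 20 min = 35.33 h.
Threshold 37.5 h → overtime 0 h 0 min, regular 35 h 20 min.

Regular 35.33 hours, overtime 0.00 hours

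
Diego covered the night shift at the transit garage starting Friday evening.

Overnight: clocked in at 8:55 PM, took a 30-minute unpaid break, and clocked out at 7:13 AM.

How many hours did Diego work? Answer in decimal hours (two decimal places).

Overnight: 8:55 PM → midnight = 3 h 5 min; midnight → 7:13 AM = 7 h 13 min; span 10 h 18 min; less 30 min break → 9 h 48 min

9.80 hours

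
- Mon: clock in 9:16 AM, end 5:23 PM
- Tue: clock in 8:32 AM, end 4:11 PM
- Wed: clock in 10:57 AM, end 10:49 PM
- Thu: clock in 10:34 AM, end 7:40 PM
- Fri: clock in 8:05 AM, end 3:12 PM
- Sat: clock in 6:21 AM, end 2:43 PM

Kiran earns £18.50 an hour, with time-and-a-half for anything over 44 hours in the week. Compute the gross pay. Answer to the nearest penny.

£1042.01

Mon: 9:16 AM–5:23 PM = 8 h 7 min
Tue: 8:32 AM–4:11 PM = 7 h 39 min
Wed: 10:57 AM–10:49 PM = 11 h 52 min
Thu: 10:34 AM–7:40 PM = 9 h 6 min
Fri: 8:05 AM–3:12 PM = 7 h 7 min
Sat: 6:21 AM–2:43 PM = 8 h 22 min
Total worked: 52 h 13 min = 3133 min.
Regular 44 h 0 min = 2640 min at £18.50/h; overtime 8 h 13 min = 493 min at £27.75/h.
Pay = (2640 × £18.50 + 493 × £27.75) ÷ 60 = £1042.01.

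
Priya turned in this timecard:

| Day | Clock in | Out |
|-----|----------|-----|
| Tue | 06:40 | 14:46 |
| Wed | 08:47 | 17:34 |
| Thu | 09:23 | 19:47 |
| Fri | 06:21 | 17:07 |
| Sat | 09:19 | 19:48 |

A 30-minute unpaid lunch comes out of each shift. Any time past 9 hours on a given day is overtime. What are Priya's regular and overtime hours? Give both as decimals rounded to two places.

Regular 42.88 hours, overtime 3.15 hours

Tue: 06:40–14:46 = 8 h 6 min; less 30 min break → 7 h 36 min
Wed: 08:47–17:34 = 8 h 47 min; less 30 min break → 8 h 17 min
Thu: 09:23–19:47 = 10 h 24 min; less 30 min break → 9 h 54 min
Fri: 06:21–17:07 = 10 h 46 min; less 30 min break → 10 h 16 min
Sat: 09:19–19:48 = 10 h 29 min; less 30 min break → 9 h 59 min
Tue reg 7 h 36 min / OT 0 h 0 min; Wed reg 8 h 17 min / OT 0 h 0 min; Thu reg 9 h 0 min / OT 0 h 54 min; Fri reg 9 h 0 min / OT 1 h 16 min; Sat reg 9 h 0 min / OT 0 h 59 min.
Totals: regular 42 h 53 min, overtime 3 h 9 min.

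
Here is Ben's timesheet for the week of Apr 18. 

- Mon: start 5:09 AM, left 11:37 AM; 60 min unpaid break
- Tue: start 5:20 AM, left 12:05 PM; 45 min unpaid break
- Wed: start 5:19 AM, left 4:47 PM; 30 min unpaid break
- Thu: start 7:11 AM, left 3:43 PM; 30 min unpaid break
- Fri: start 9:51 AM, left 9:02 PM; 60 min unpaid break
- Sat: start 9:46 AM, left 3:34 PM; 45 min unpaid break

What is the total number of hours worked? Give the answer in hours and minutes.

Mon: 5:09 AM–11:37 AM = 6 h 28 min; less 60 min break → 5 h 28 min
Tue: 5:20 AM–12:05 PM = 6 h 45 min; less 45 min break → 6 h 0 min
Wed: 5:19 AM–4:47 PM = 11 h 28 min; less 30 min break → 10 h 58 min
Thu: 7:11 AM–3:43 PM = 8 h 32 min; less 30 min break → 8 h 2 min
Fri: 9:51 AM–9:02 PM = 11 h 11 min; less 60 min break → 10 h 11 min
Sat: 9:46 AM–3:34 PM = 5 h 48 min; less 45 min break → 5 h 3 min
Total: 5 h 28 min + 6 h 0 min + 10 h 58 min + 8 h 2 min + 10 h 11 min + 5 h 3 min = 45 h 42 min.

45 h 42 min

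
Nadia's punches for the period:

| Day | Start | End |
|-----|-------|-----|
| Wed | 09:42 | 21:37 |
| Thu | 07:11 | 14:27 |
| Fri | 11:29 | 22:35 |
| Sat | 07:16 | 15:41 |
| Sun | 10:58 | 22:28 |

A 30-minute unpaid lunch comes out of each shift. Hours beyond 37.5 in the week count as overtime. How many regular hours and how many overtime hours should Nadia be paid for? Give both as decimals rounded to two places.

Regular 37.50 hours, overtime 10.20 hours

Wed: 09:42–21:37 = 11 h 55 min; less 30 min break → 11 h 25 min
Thu: 07:11–14:27 = 7 h 16 min; less 30 min break → 6 h 46 min
Fri: 11:29–22:35 = 11 h 6 min; less 30 min break → 10 h 36 min
Sat: 07:16–15:41 = 8 h 25 min; less 30 min break → 7 h 55 min
Sun: 10:58–22:28 = 11 h 30 min; less 30 min break → 11 h 0 min
Total worked: 47 h 42 min = 47.70 h.
Threshold 37.5 h → overtime 10 h 12 min, regular 37 h 30 min.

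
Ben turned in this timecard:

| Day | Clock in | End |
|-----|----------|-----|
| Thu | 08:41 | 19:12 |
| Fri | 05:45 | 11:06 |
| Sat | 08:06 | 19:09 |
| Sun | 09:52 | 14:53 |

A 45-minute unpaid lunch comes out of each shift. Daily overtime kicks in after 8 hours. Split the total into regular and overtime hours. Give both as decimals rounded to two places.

Thu: 08:41–19:12 = 10 h 31 min; less 45 min break → 9 h 46 min
Fri: 05:45–11:06 = 5 h 21 min; less 45 min break → 4 h 36 min
Sat: 08:06–19:09 = 11 h 3 min; less 45 min break → 10 h 18 min
Sun: 09:52–14:53 = 5 h 1 min; less 45 min break → 4 h 16 min
Thu reg 8 h 0 min / OT 1 h 46 min; Fri reg 4 h 36 min / OT 0 h 0 min; Sat reg 8 h 0 min / OT 2 h 18 min; Sun reg 4 h 16 min / OT 0 h 0 min.
Totals: regular 24 h 52 min, overtime 4 h 4 min.

Regular 24.87 hours, overtime 4.07 hours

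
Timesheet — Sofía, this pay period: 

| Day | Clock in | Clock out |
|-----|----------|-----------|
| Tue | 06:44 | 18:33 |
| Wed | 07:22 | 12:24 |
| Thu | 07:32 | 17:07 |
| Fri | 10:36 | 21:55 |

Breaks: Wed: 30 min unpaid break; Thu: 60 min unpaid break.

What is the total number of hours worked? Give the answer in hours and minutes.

36 h 15 min

Tue: 06:44–18:33 = 11 h 49 min
Wed: 07:22–12:24 = 5 h 2 min; less 30 min break → 4 h 32 min
Thu: 07:32–17:07 = 9 h 35 min; less 60 min break → 8 h 35 min
Fri: 10:36–21:55 = 11 h 19 min
Total: 11 h 49 min + 4 h 32 min + 8 h 35 min + 11 h 19 min = 36 h 15 min.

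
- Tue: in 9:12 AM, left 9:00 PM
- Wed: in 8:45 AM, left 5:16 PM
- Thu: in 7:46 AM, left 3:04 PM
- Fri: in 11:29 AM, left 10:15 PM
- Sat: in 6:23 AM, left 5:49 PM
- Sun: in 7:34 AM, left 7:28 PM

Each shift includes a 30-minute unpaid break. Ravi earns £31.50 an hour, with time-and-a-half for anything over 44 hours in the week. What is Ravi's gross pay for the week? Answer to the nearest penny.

Tue: 9:12 AM–9:00 PM = 11 h 48 min; less 30 min break → 11 h 18 min
Wed: 8:45 AM–5:16 PM = 8 h 31 min; less 30 min break → 8 h 1 min
Thu: 7:46 AM–3:04 PM = 7 h 18 min; less 30 min break → 6 h 48 min
Fri: 11:29 AM–10:15 PM = 10 h 46 min; less 30 min break → 10 h 16 min
Sat: 6:23 AM–5:49 PM = 11 h 26 min; less 30 min break → 10 h 56 min
Sun: 7:34 AM–7:28 PM = 11 h 54 min; less 30 min break → 11 h 24 min
Total worked: 58 h 43 min = 3523 min.
Regular 44 h 0 min = 2640 min at £31.50/h; overtime 14 h 43 min = 883 min at £47.25/h.
Pay = (2640 × £31.50 + 883 × £47.25) ÷ 60 = £2081.36.

£2081.36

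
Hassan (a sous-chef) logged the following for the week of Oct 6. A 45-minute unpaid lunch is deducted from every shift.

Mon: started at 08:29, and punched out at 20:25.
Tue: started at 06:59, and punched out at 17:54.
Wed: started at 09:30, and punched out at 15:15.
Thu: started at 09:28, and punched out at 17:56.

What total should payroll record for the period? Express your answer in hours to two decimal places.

Mon: 08:29–20:25 = 11 h 56 min; less 45 min break → 11 h 11 min
Tue: 06:59–17:54 = 10 h 55 min; less 45 min break → 10 h 10 min
Wed: 09:30–15:15 = 5 h 45 min; less 45 min break → 5 h 0 min
Thu: 09:28–17:56 = 8 h 28 min; less 45 min break → 7 h 43 min
Total: 11 h 11 min + 10 h 10 min + 5 h 0 min + 7 h 43 min = 34 h 4 min.

34.07 hours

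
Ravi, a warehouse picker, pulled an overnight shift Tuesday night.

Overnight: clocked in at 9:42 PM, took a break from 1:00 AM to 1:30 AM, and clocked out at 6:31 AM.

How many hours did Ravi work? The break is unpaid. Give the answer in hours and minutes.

Overnight: 9:42 PM → midnight = 2 h 18 min; midnight → 6:31 AM = 6 h 31 min; span 8 h 49 min; less 30 min break → 8 h 19 min

8 h 19 min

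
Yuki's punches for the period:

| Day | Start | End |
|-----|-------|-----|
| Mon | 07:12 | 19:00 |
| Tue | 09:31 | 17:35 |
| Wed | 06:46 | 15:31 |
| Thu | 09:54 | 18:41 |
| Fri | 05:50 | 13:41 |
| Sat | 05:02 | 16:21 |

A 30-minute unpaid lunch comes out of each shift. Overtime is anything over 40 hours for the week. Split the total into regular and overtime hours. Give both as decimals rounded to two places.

Regular 40.00 hours, overtime 13.57 hours

Mon: 07:12–19:00 = 11 h 48 min; less 30 min break → 11 h 18 min
Tue: 09:31–17:35 = 8 h 4 min; less 30 min break → 7 h 34 min
Wed: 06:46–15:31 = 8 h 45 min; less 30 min break → 8 h 15 min
Thu: 09:54–18:41 = 8 h 47 min; less 30 min break → 8 h 17 min
Fri: 05:50–13:41 = 7 h 51 min; less 30 min break → 7 h 21 min
Sat: 05:02–16:21 = 11 h 19 min; less 30 min break → 10 h 49 min
Total worked: 53 h 34 min = 53.57 h.
Threshold 40 h → overtime 13 h 34 min, regular 40 h 0 min.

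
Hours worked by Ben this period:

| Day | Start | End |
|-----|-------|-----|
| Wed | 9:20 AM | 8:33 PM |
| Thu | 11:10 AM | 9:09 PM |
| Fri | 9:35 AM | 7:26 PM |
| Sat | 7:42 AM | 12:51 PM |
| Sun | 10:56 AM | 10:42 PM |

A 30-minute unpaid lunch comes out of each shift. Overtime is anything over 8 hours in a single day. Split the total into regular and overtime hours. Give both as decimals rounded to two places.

Regular 36.65 hours, overtime 8.82 hours

Wed: 9:20 AM–8:33 PM = 11 h 13 min; less 30 min break → 10 h 43 min
Thu: 11:10 AM–9:09 PM = 9 h 59 min; less 30 min break → 9 h 29 min
Fri: 9:35 AM–7:26 PM = 9 h 51 min; less 30 min break → 9 h 21 min
Sat: 7:42 AM–12:51 PM = 5 h 9 min; less 30 min break → 4 h 39 min
Sun: 10:56 AM–10:42 PM = 11 h 46 min; less 30 min break → 11 h 16 min
Wed reg 8 h 0 min / OT 2 h 43 min; Thu reg 8 h 0 min / OT 1 h 29 min; Fri reg 8 h 0 min / OT 1 h 21 min; Sat reg 4 h 39 min / OT 0 h 0 min; Sun reg 8 h 0 min / OT 3 h 16 min.
Totals: regular 36 h 39 min, overtime 8 h 49 min.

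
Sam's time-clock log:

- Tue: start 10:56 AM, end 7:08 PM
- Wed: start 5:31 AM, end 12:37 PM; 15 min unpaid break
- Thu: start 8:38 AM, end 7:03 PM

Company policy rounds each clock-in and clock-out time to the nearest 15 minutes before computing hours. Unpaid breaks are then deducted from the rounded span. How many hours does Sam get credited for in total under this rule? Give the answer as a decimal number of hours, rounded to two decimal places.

25.25 hours

Tue: in 10:56 AM→11:00 AM, out 7:08 PM→7:15 PM; 8 h 15 min
Wed: in 5:31 AM→5:30 AM, out 12:37 PM→12:30 PM; 7 h 0 min − 15 min = 6 h 45 min
Thu: in 8:38 AM→8:45 AM, out 7:03 PM→7:00 PM; 10 h 15 min
Total credited: 25 h 15 min.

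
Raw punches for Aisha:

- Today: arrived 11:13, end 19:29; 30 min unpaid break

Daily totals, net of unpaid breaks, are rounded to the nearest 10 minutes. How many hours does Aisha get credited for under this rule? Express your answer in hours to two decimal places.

7.83 hours

Today: 11:13–19:29 = 8 h 16 min − 30 min = 7 h 46 min → rounds to 7 h 50 min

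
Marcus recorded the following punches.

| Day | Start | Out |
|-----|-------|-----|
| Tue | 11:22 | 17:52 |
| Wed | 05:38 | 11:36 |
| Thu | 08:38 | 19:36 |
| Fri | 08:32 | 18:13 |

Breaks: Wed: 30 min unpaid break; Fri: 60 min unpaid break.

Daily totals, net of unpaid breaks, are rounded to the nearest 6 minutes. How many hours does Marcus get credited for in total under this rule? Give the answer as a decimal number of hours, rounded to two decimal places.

31.70 hours

Tue: 11:22–17:52 = 6 h 30 min → rounds to 6 h 30 min
Wed: 05:38–11:36 = 5 h 58 min − 30 min = 5 h 28 min → rounds to 5 h 30 min
Thu: 08:38–19:36 = 10 h 58 min → rounds to 11 h 0 min
Fri: 08:32–18:13 = 9 h 41 min − 60 min = 8 h 41 min → rounds to 8 h 42 min
Total credited: 31 h 42 min.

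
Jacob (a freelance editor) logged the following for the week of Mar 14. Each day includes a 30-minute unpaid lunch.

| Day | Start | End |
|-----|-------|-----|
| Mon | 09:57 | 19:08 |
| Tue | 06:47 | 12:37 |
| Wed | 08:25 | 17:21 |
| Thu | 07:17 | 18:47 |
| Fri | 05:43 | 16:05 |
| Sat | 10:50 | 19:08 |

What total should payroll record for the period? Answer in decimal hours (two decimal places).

Mon: 09:57–19:08 = 9 h 11 min; less 30 min break → 8 h 41 min
Tue: 06:47–12:37 = 5 h 50 min; less 30 min break → 5 h 20 min
Wed: 08:25–17:21 = 8 h 56 min; less 30 min break → 8 h 26 min
Thu: 07:17–18:47 = 11 h 30 min; less 30 min break → 11 h 0 min
Fri: 05:43–16:05 = 10 h 22 min; less 30 min break → 9 h 52 min
Sat: 10:50–19:08 = 8 h 18 min; less 30 min break → 7 h 48 min
Total: 8 h 41 min + 5 h 20 min + 8 h 26 min + 11 h 0 min + 9 h 52 min + 7 h 48 min = 51 h 7 min.

51.12 hours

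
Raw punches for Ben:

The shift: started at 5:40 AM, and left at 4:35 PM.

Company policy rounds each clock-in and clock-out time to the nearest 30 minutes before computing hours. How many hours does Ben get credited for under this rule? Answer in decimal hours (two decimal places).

11.00 hours

The shift: in 5:40 AM→5:30 AM, out 4:35 PM→4:30 PM; 11 h 0 min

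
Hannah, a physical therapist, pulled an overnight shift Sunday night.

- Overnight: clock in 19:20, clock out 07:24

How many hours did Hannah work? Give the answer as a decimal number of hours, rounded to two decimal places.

12.07 hours

Overnight: 19:20 → midnight = 4 h 40 min; midnight → 07:24 = 7 h 24 min; span 12 h 4 min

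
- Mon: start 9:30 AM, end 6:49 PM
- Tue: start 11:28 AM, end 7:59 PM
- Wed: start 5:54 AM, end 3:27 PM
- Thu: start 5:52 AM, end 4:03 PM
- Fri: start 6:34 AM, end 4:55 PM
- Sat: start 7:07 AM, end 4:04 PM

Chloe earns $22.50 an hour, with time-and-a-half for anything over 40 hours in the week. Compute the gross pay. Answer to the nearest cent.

$1469.25

Mon: 9:30 AM–6:49 PM = 9 h 19 min
Tue: 11:28 AM–7:59 PM = 8 h 31 min
Wed: 5:54 AM–3:27 PM = 9 h 33 min
Thu: 5:52 AM–4:03 PM = 10 h 11 min
Fri: 6:34 AM–4:55 PM = 10 h 21 min
Sat: 7:07 AM–4:04 PM = 8 h 57 min
Total worked: 56 h 52 min = 3412 min.
Regular 40 h 0 min = 2400 min at $22.50/h; overtime 16 h 52 min = 1012 min at $33.75/h.
Pay = (2400 × $22.50 + 1012 × $33.75) ÷ 60 = $1469.25.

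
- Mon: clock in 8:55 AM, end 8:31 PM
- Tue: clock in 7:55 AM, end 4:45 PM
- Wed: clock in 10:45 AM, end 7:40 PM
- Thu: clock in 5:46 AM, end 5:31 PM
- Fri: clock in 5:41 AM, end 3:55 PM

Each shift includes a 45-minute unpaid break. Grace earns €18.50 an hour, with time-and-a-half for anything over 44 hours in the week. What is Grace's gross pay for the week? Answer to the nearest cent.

€913.44

Mon: 8:55 AM–8:31 PM = 11 h 36 min; less 45 min break → 10 h 51 min
Tue: 7:55 AM–4:45 PM = 8 h 50 min; less 45 min break → 8 h 5 min
Wed: 10:45 AM–7:40 PM = 8 h 55 min; less 45 min break → 8 h 10 min
Thu: 5:46 AM–5:31 PM = 11 h 45 min; less 45 min break → 11 h 0 min
Fri: 5:41 AM–3:55 PM = 10 h 14 min; less 45 min break → 9 h 29 min
Total worked: 47 h 35 min = 2855 min.
Regular 44 h 0 min = 2640 min at €18.50/h; overtime 3 h 35 min = 215 min at €27.75/h.
Pay = (2640 × €18.50 + 215 × €27.75) ÷ 60 = €913.44.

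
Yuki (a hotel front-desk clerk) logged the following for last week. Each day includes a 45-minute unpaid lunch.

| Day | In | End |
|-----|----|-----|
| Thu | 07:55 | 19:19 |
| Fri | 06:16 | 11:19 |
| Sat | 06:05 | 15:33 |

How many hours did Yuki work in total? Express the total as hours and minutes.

23 h 40 min

Thu: 07:55–19:19 = 11 h 24 min; less 45 min break → 10 h 39 min
Fri: 06:16–11:19 = 5 h 3 min; less 45 min break → 4 h 18 min
Sat: 06:05–15:33 = 9 h 28 min; less 45 min break → 8 h 43 min
Total: 10 h 39 min + 4 h 18 min + 8 h 43 min = 23 h 40 min.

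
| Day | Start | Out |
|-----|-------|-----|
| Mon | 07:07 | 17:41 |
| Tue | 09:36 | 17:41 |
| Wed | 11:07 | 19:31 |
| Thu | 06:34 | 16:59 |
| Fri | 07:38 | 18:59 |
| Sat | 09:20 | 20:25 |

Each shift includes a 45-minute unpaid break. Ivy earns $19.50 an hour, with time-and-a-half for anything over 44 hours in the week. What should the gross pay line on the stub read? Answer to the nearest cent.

Mon: 07:07–17:41 = 10 h 34 min; less 45 min break → 9 h 49 min
Tue: 09:36–17:41 = 8 h 5 min; less 45 min break → 7 h 20 min
Wed: 11:07–19:31 = 8 h 24 min; less 45 min break → 7 h 39 min
Thu: 06:34–16:59 = 10 h 25 min; less 45 min break → 9 h 40 min
Fri: 07:38–18:59 = 11 h 21 min; less 45 min break → 10 h 36 min
Sat: 09:20–20:25 = 11 h 5 min; less 45 min break → 10 h 20 min
Total worked: 55 h 24 min = 3324 min.
Regular 44 h 0 min = 2640 min at $19.50/h; overtime 11 h 24 min = 684 min at $29.25/h.
Pay = (2640 × $19.50 + 684 × $29.25) ÷ 60 = $1191.45.

$1191.45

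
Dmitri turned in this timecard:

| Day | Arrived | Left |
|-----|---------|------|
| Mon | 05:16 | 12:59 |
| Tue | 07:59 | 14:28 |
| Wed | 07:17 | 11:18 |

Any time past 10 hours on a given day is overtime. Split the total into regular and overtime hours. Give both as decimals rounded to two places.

Regular 18.22 hours, overtime 0.00 hours

Mon: 05:16–12:59 = 7 h 43 min
Tue: 07:59–14:28 = 6 h 29 min
Wed: 07:17–11:18 = 4 h 1 min
Mon reg 7 h 43 min / OT 0 h 0 min; Tue reg 6 h 29 min / OT 0 h 0 min; Wed reg 4 h 1 min / OT 0 h 0 min.
Totals: regular 18 h 13 min, overtime 0 h 0 min.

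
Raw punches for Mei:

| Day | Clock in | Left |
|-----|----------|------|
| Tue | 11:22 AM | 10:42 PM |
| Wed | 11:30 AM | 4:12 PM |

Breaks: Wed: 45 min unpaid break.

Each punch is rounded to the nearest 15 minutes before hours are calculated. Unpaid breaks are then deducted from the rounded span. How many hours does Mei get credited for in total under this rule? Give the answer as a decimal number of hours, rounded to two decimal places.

Tue: in 11:22 AM→11:15 AM, out 10:42 PM→10:45 PM; 11 h 30 min
Wed: in 11:30 AM→11:30 AM, out 4:12 PM→4:15 PM; 4 h 45 min − 45 min = 4 h 0 min
Total credited: 15 h 30 min.

15.50 hours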